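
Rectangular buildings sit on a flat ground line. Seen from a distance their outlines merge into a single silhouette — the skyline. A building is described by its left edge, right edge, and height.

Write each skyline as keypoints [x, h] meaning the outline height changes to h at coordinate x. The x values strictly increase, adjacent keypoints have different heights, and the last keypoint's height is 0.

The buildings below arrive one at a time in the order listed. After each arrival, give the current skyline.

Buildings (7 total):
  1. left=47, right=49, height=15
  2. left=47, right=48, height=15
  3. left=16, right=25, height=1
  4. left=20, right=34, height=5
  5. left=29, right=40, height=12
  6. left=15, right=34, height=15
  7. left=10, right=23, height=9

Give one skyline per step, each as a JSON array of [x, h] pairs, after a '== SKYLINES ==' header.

== SKYLINES ==
[[47,15],[49,0]]
[[47,15],[49,0]]
[[16,1],[25,0],[47,15],[49,0]]
[[16,1],[20,5],[34,0],[47,15],[49,0]]
[[16,1],[20,5],[29,12],[40,0],[47,15],[49,0]]
[[15,15],[34,12],[40,0],[47,15],[49,0]]
[[10,9],[15,15],[34,12],[40,0],[47,15],[49,0]]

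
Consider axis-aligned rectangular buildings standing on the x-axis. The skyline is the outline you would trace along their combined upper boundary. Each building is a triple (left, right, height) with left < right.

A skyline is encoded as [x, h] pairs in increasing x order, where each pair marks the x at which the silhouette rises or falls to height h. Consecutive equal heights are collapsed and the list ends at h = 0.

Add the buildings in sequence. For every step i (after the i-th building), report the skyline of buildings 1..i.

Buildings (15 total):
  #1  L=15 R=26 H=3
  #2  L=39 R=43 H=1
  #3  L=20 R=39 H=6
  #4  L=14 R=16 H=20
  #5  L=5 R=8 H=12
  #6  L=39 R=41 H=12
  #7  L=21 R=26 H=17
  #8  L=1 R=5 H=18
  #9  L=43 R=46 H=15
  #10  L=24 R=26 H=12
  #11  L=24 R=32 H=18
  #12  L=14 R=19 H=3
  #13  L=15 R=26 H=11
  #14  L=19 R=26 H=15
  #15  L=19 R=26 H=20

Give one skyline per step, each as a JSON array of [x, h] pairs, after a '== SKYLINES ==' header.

== SKYLINES ==
[[15,3],[26,0]]
[[15,3],[26,0],[39,1],[43,0]]
[[15,3],[20,6],[39,1],[43,0]]
[[14,20],[16,3],[20,6],[39,1],[43,0]]
[[5,12],[8,0],[14,20],[16,3],[20,6],[39,1],[43,0]]
[[5,12],[8,0],[14,20],[16,3],[20,6],[39,12],[41,1],[43,0]]
[[5,12],[8,0],[14,20],[16,3],[20,6],[21,17],[26,6],[39,12],[41,1],[43,0]]
[[1,18],[5,12],[8,0],[14,20],[16,3],[20,6],[21,17],[26,6],[39,12],[41,1],[43,0]]
[[1,18],[5,12],[8,0],[14,20],[16,3],[20,6],[21,17],[26,6],[39,12],[41,1],[43,15],[46,0]]
[[1,18],[5,12],[8,0],[14,20],[16,3],[20,6],[21,17],[26,6],[39,12],[41,1],[43,15],[46,0]]
[[1,18],[5,12],[8,0],[14,20],[16,3],[20,6],[21,17],[24,18],[32,6],[39,12],[41,1],[43,15],[46,0]]
[[1,18],[5,12],[8,0],[14,20],[16,3],[20,6],[21,17],[24,18],[32,6],[39,12],[41,1],[43,15],[46,0]]
[[1,18],[5,12],[8,0],[14,20],[16,11],[21,17],[24,18],[32,6],[39,12],[41,1],[43,15],[46,0]]
[[1,18],[5,12],[8,0],[14,20],[16,11],[19,15],[21,17],[24,18],[32,6],[39,12],[41,1],[43,15],[46,0]]
[[1,18],[5,12],[8,0],[14,20],[16,11],[19,20],[26,18],[32,6],[39,12],[41,1],[43,15],[46,0]]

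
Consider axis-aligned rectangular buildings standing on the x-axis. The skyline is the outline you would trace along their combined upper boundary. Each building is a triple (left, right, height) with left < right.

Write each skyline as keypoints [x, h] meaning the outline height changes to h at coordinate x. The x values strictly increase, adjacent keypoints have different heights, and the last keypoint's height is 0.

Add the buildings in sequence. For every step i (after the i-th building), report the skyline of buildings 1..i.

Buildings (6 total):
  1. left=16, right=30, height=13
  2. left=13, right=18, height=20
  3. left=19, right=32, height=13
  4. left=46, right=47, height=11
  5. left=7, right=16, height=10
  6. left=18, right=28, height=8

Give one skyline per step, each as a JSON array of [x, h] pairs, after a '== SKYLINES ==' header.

== SKYLINES ==
[[16,13],[30,0]]
[[13,20],[18,13],[30,0]]
[[13,20],[18,13],[32,0]]
[[13,20],[18,13],[32,0],[46,11],[47,0]]
[[7,10],[13,20],[18,13],[32,0],[46,11],[47,0]]
[[7,10],[13,20],[18,13],[32,0],[46,11],[47,0]]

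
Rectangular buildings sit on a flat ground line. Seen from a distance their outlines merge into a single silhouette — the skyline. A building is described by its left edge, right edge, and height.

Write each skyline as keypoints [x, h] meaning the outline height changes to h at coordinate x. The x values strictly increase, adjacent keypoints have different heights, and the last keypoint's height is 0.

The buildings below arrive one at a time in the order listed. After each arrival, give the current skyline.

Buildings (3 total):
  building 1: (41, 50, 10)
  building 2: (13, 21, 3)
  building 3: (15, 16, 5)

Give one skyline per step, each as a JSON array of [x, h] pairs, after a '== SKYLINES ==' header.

== SKYLINES ==
[[41,10],[50,0]]
[[13,3],[21,0],[41,10],[50,0]]
[[13,3],[15,5],[16,3],[21,0],[41,10],[50,0]]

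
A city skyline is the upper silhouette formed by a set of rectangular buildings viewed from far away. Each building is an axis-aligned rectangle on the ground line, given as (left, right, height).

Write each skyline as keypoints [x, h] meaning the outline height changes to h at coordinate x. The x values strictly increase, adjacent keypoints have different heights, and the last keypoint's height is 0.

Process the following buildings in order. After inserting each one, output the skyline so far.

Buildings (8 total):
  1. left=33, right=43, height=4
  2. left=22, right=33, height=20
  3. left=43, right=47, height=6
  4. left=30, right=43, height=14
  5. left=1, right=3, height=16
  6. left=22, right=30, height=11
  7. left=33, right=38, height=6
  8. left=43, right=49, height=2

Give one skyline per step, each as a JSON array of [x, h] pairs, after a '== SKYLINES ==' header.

== SKYLINES ==
[[33,4],[43,0]]
[[22,20],[33,4],[43,0]]
[[22,20],[33,4],[43,6],[47,0]]
[[22,20],[33,14],[43,6],[47,0]]
[[1,16],[3,0],[22,20],[33,14],[43,6],[47,0]]
[[1,16],[3,0],[22,20],[33,14],[43,6],[47,0]]
[[1,16],[3,0],[22,20],[33,14],[43,6],[47,0]]
[[1,16],[3,0],[22,20],[33,14],[43,6],[47,2],[49,0]]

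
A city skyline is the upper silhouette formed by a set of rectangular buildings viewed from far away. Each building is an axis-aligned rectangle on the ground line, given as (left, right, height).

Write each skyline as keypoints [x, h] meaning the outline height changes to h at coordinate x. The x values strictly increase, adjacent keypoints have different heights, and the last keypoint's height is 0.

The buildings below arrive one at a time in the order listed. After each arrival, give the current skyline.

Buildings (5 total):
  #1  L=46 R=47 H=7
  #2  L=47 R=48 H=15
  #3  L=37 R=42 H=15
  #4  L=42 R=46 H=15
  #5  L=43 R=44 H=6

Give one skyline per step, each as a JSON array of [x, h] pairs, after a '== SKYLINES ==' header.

== SKYLINES ==
[[46,7],[47,0]]
[[46,7],[47,15],[48,0]]
[[37,15],[42,0],[46,7],[47,15],[48,0]]
[[37,15],[46,7],[47,15],[48,0]]
[[37,15],[46,7],[47,15],[48,0]]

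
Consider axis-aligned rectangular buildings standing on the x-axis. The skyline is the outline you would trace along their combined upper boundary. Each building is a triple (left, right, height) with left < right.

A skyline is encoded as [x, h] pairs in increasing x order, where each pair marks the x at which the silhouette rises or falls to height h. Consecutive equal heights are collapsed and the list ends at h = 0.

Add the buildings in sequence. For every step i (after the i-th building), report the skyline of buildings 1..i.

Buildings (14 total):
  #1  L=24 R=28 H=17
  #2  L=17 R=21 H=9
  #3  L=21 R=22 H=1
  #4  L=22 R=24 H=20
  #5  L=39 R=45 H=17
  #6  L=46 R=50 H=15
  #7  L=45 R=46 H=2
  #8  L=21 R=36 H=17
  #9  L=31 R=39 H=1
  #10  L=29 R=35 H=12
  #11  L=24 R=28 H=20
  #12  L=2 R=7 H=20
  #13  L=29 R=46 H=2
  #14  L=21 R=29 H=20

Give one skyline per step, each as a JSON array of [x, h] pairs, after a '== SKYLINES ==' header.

== SKYLINES ==
[[24,17],[28,0]]
[[17,9],[21,0],[24,17],[28,0]]
[[17,9],[21,1],[22,0],[24,17],[28,0]]
[[17,9],[21,1],[22,20],[24,17],[28,0]]
[[17,9],[21,1],[22,20],[24,17],[28,0],[39,17],[45,0]]
[[17,9],[21,1],[22,20],[24,17],[28,0],[39,17],[45,0],[46,15],[50,0]]
[[17,9],[21,1],[22,20],[24,17],[28,0],[39,17],[45,2],[46,15],[50,0]]
[[17,9],[21,17],[22,20],[24,17],[36,0],[39,17],[45,2],[46,15],[50,0]]
[[17,9],[21,17],[22,20],[24,17],[36,1],[39,17],[45,2],[46,15],[50,0]]
[[17,9],[21,17],[22,20],[24,17],[36,1],[39,17],[45,2],[46,15],[50,0]]
[[17,9],[21,17],[22,20],[28,17],[36,1],[39,17],[45,2],[46,15],[50,0]]
[[2,20],[7,0],[17,9],[21,17],[22,20],[28,17],[36,1],[39,17],[45,2],[46,15],[50,0]]
[[2,20],[7,0],[17,9],[21,17],[22,20],[28,17],[36,2],[39,17],[45,2],[46,15],[50,0]]
[[2,20],[7,0],[17,9],[21,20],[29,17],[36,2],[39,17],[45,2],[46,15],[50,0]]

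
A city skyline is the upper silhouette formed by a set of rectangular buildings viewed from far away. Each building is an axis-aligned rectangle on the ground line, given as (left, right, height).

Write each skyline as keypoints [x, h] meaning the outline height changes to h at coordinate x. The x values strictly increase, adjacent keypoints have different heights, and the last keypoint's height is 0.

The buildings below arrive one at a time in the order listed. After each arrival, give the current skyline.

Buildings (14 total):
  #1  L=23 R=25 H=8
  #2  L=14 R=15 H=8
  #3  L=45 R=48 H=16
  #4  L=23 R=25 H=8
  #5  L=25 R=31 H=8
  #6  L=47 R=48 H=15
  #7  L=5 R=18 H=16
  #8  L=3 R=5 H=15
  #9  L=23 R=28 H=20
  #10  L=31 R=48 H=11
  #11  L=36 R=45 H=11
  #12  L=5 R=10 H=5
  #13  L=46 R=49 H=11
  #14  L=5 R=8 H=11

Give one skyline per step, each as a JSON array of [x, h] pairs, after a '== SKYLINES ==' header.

== SKYLINES ==
[[23,8],[25,0]]
[[14,8],[15,0],[23,8],[25,0]]
[[14,8],[15,0],[23,8],[25,0],[45,16],[48,0]]
[[14,8],[15,0],[23,8],[25,0],[45,16],[48,0]]
[[14,8],[15,0],[23,8],[31,0],[45,16],[48,0]]
[[14,8],[15,0],[23,8],[31,0],[45,16],[48,0]]
[[5,16],[18,0],[23,8],[31,0],[45,16],[48,0]]
[[3,15],[5,16],[18,0],[23,8],[31,0],[45,16],[48,0]]
[[3,15],[5,16],[18,0],[23,20],[28,8],[31,0],[45,16],[48,0]]
[[3,15],[5,16],[18,0],[23,20],[28,8],[31,11],[45,16],[48,0]]
[[3,15],[5,16],[18,0],[23,20],[28,8],[31,11],[45,16],[48,0]]
[[3,15],[5,16],[18,0],[23,20],[28,8],[31,11],[45,16],[48,0]]
[[3,15],[5,16],[18,0],[23,20],[28,8],[31,11],[45,16],[48,11],[49,0]]
[[3,15],[5,16],[18,0],[23,20],[28,8],[31,11],[45,16],[48,11],[49,0]]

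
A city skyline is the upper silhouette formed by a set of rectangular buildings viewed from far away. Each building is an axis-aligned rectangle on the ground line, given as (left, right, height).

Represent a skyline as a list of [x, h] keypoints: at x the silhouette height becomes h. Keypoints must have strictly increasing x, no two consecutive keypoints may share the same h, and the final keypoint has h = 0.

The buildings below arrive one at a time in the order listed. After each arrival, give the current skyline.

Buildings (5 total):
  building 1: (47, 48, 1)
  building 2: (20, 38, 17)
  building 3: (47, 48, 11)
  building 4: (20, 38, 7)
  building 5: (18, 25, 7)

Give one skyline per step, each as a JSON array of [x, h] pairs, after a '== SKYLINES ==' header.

== SKYLINES ==
[[47,1],[48,0]]
[[20,17],[38,0],[47,1],[48,0]]
[[20,17],[38,0],[47,11],[48,0]]
[[20,17],[38,0],[47,11],[48,0]]
[[18,7],[20,17],[38,0],[47,11],[48,0]]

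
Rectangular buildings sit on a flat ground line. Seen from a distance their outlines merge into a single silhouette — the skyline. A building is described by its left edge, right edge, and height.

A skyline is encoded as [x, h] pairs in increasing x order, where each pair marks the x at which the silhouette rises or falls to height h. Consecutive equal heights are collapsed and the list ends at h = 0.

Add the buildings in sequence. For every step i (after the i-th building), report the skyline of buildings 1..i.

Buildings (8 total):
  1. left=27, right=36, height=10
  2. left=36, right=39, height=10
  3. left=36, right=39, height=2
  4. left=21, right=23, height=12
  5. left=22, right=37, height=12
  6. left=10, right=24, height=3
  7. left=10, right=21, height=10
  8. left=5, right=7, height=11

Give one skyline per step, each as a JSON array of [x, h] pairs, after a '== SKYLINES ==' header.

== SKYLINES ==
[[27,10],[36,0]]
[[27,10],[39,0]]
[[27,10],[39,0]]
[[21,12],[23,0],[27,10],[39,0]]
[[21,12],[37,10],[39,0]]
[[10,3],[21,12],[37,10],[39,0]]
[[10,10],[21,12],[37,10],[39,0]]
[[5,11],[7,0],[10,10],[21,12],[37,10],[39,0]]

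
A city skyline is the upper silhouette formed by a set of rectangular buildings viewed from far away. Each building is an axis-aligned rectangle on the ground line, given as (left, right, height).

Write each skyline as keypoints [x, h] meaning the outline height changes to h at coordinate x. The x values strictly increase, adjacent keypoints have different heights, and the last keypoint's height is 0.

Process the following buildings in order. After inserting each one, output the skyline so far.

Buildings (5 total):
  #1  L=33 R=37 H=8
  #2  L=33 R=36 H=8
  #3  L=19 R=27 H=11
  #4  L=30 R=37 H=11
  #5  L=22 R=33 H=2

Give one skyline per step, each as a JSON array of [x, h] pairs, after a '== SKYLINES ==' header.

== SKYLINES ==
[[33,8],[37,0]]
[[33,8],[37,0]]
[[19,11],[27,0],[33,8],[37,0]]
[[19,11],[27,0],[30,11],[37,0]]
[[19,11],[27,2],[30,11],[37,0]]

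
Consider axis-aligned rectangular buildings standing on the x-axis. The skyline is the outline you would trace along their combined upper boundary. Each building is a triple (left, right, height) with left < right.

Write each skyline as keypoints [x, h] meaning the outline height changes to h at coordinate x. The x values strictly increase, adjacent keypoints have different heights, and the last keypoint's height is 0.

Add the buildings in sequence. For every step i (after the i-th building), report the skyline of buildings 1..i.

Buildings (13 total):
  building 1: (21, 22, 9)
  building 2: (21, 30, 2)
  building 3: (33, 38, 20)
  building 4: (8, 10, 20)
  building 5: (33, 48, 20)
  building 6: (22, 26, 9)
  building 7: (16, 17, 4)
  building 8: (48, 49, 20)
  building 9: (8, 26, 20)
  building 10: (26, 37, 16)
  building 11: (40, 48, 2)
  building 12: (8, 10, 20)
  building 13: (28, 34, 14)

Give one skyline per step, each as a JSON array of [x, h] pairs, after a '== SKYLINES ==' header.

== SKYLINES ==
[[21,9],[22,0]]
[[21,9],[22,2],[30,0]]
[[21,9],[22,2],[30,0],[33,20],[38,0]]
[[8,20],[10,0],[21,9],[22,2],[30,0],[33,20],[38,0]]
[[8,20],[10,0],[21,9],[22,2],[30,0],[33,20],[48,0]]
[[8,20],[10,0],[21,9],[26,2],[30,0],[33,20],[48,0]]
[[8,20],[10,0],[16,4],[17,0],[21,9],[26,2],[30,0],[33,20],[48,0]]
[[8,20],[10,0],[16,4],[17,0],[21,9],[26,2],[30,0],[33,20],[49,0]]
[[8,20],[26,2],[30,0],[33,20],[49,0]]
[[8,20],[26,16],[33,20],[49,0]]
[[8,20],[26,16],[33,20],[49,0]]
[[8,20],[26,16],[33,20],[49,0]]
[[8,20],[26,16],[33,20],[49,0]]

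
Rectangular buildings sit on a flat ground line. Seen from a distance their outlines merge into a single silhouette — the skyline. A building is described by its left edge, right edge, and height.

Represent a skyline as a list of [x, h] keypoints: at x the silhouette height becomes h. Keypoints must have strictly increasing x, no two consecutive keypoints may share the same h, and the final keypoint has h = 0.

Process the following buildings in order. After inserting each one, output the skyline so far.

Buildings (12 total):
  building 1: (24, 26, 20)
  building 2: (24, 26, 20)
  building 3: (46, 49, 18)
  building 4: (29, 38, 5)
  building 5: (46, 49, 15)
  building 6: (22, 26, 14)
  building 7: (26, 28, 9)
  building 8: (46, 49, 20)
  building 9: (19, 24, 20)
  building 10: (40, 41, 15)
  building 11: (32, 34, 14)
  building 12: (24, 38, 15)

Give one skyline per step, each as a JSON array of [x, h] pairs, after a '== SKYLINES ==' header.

== SKYLINES ==
[[24,20],[26,0]]
[[24,20],[26,0]]
[[24,20],[26,0],[46,18],[49,0]]
[[24,20],[26,0],[29,5],[38,0],[46,18],[49,0]]
[[24,20],[26,0],[29,5],[38,0],[46,18],[49,0]]
[[22,14],[24,20],[26,0],[29,5],[38,0],[46,18],[49,0]]
[[22,14],[24,20],[26,9],[28,0],[29,5],[38,0],[46,18],[49,0]]
[[22,14],[24,20],[26,9],[28,0],[29,5],[38,0],[46,20],[49,0]]
[[19,20],[26,9],[28,0],[29,5],[38,0],[46,20],[49,0]]
[[19,20],[26,9],[28,0],[29,5],[38,0],[40,15],[41,0],[46,20],[49,0]]
[[19,20],[26,9],[28,0],[29,5],[32,14],[34,5],[38,0],[40,15],[41,0],[46,20],[49,0]]
[[19,20],[26,15],[38,0],[40,15],[41,0],[46,20],[49,0]]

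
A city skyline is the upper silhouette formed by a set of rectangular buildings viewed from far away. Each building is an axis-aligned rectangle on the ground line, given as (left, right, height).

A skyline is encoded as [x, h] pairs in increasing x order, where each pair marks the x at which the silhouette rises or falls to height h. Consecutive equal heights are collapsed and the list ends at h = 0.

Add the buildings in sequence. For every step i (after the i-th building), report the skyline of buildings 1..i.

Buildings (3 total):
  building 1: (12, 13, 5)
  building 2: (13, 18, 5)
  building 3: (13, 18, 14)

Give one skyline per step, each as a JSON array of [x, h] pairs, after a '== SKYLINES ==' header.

== SKYLINES ==
[[12,5],[13,0]]
[[12,5],[18,0]]
[[12,5],[13,14],[18,0]]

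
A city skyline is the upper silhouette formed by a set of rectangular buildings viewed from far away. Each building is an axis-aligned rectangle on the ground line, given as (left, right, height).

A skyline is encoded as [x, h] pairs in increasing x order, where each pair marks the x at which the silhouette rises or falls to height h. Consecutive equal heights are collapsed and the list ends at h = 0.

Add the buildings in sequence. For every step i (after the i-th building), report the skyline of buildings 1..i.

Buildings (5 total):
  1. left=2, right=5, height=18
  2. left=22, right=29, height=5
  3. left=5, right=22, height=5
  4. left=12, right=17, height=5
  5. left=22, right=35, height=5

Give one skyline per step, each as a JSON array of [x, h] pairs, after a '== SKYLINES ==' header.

== SKYLINES ==
[[2,18],[5,0]]
[[2,18],[5,0],[22,5],[29,0]]
[[2,18],[5,5],[29,0]]
[[2,18],[5,5],[29,0]]
[[2,18],[5,5],[35,0]]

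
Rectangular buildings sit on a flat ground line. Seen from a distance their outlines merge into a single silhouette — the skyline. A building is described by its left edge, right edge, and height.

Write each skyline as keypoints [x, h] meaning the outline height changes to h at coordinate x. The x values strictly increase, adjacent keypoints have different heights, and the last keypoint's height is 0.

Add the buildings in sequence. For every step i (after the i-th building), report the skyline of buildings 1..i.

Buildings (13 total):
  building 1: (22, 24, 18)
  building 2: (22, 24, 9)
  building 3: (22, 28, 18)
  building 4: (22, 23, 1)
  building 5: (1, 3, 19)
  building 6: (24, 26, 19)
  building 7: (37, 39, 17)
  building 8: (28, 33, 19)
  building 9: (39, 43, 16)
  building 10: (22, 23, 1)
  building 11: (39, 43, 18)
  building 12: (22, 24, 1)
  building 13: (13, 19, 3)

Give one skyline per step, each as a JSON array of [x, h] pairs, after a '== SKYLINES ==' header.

== SKYLINES ==
[[22,18],[24,0]]
[[22,18],[24,0]]
[[22,18],[28,0]]
[[22,18],[28,0]]
[[1,19],[3,0],[22,18],[28,0]]
[[1,19],[3,0],[22,18],[24,19],[26,18],[28,0]]
[[1,19],[3,0],[22,18],[24,19],[26,18],[28,0],[37,17],[39,0]]
[[1,19],[3,0],[22,18],[24,19],[26,18],[28,19],[33,0],[37,17],[39,0]]
[[1,19],[3,0],[22,18],[24,19],[26,18],[28,19],[33,0],[37,17],[39,16],[43,0]]
[[1,19],[3,0],[22,18],[24,19],[26,18],[28,19],[33,0],[37,17],[39,16],[43,0]]
[[1,19],[3,0],[22,18],[24,19],[26,18],[28,19],[33,0],[37,17],[39,18],[43,0]]
[[1,19],[3,0],[22,18],[24,19],[26,18],[28,19],[33,0],[37,17],[39,18],[43,0]]
[[1,19],[3,0],[13,3],[19,0],[22,18],[24,19],[26,18],[28,19],[33,0],[37,17],[39,18],[43,0]]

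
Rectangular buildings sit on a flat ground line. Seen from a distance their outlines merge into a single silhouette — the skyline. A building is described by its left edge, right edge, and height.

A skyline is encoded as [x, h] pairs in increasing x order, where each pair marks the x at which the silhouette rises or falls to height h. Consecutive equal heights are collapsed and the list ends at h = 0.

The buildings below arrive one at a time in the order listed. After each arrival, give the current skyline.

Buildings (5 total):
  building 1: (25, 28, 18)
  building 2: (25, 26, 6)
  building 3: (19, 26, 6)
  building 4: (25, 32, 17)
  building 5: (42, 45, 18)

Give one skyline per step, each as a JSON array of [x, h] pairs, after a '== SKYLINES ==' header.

== SKYLINES ==
[[25,18],[28,0]]
[[25,18],[28,0]]
[[19,6],[25,18],[28,0]]
[[19,6],[25,18],[28,17],[32,0]]
[[19,6],[25,18],[28,17],[32,0],[42,18],[45,0]]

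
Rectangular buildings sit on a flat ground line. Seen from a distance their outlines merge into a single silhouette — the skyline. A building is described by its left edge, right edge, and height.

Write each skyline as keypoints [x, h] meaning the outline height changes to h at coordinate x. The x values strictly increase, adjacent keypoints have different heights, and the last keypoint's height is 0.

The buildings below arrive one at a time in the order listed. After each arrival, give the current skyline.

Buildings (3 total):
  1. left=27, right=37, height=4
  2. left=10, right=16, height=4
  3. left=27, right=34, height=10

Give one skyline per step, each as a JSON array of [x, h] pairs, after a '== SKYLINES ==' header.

== SKYLINES ==
[[27,4],[37,0]]
[[10,4],[16,0],[27,4],[37,0]]
[[10,4],[16,0],[27,10],[34,4],[37,0]]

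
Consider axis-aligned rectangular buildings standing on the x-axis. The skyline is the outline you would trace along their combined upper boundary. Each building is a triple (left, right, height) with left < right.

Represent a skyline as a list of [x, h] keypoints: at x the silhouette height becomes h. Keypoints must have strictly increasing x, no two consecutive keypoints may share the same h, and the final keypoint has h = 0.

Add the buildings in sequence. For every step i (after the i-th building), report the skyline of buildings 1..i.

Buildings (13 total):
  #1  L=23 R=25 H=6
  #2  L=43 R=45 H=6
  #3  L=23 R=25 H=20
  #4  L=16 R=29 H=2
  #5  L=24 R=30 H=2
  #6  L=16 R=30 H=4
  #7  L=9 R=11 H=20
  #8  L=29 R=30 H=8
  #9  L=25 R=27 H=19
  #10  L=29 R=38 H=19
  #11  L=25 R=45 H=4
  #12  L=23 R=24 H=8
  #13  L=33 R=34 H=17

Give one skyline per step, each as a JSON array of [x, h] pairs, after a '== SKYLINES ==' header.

== SKYLINES ==
[[23,6],[25,0]]
[[23,6],[25,0],[43,6],[45,0]]
[[23,20],[25,0],[43,6],[45,0]]
[[16,2],[23,20],[25,2],[29,0],[43,6],[45,0]]
[[16,2],[23,20],[25,2],[30,0],[43,6],[45,0]]
[[16,4],[23,20],[25,4],[30,0],[43,6],[45,0]]
[[9,20],[11,0],[16,4],[23,20],[25,4],[30,0],[43,6],[45,0]]
[[9,20],[11,0],[16,4],[23,20],[25,4],[29,8],[30,0],[43,6],[45,0]]
[[9,20],[11,0],[16,4],[23,20],[25,19],[27,4],[29,8],[30,0],[43,6],[45,0]]
[[9,20],[11,0],[16,4],[23,20],[25,19],[27,4],[29,19],[38,0],[43,6],[45,0]]
[[9,20],[11,0],[16,4],[23,20],[25,19],[27,4],[29,19],[38,4],[43,6],[45,0]]
[[9,20],[11,0],[16,4],[23,20],[25,19],[27,4],[29,19],[38,4],[43,6],[45,0]]
[[9,20],[11,0],[16,4],[23,20],[25,19],[27,4],[29,19],[38,4],[43,6],[45,0]]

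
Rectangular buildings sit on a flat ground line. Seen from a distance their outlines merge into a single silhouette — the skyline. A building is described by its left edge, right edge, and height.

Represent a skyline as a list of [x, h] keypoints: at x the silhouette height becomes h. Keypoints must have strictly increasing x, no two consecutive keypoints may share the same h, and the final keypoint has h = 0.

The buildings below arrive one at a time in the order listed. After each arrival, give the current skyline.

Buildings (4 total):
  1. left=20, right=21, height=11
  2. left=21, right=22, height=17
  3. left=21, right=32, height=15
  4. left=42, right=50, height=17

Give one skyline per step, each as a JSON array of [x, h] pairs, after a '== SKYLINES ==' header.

== SKYLINES ==
[[20,11],[21,0]]
[[20,11],[21,17],[22,0]]
[[20,11],[21,17],[22,15],[32,0]]
[[20,11],[21,17],[22,15],[32,0],[42,17],[50,0]]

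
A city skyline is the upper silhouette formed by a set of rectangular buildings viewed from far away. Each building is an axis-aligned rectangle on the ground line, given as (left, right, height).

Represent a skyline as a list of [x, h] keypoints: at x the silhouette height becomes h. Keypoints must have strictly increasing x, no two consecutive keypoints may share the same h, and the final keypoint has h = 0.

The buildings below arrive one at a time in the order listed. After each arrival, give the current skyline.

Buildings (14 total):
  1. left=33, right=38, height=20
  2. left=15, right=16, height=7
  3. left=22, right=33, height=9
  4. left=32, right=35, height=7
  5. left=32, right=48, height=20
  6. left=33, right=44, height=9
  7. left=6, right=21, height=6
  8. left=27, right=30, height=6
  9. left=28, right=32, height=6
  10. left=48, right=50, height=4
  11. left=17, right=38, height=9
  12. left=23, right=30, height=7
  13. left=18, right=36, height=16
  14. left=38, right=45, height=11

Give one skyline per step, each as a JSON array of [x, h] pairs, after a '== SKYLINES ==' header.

== SKYLINES ==
[[33,20],[38,0]]
[[15,7],[16,0],[33,20],[38,0]]
[[15,7],[16,0],[22,9],[33,20],[38,0]]
[[15,7],[16,0],[22,9],[33,20],[38,0]]
[[15,7],[16,0],[22,9],[32,20],[48,0]]
[[15,7],[16,0],[22,9],[32,20],[48,0]]
[[6,6],[15,7],[16,6],[21,0],[22,9],[32,20],[48,0]]
[[6,6],[15,7],[16,6],[21,0],[22,9],[32,20],[48,0]]
[[6,6],[15,7],[16,6],[21,0],[22,9],[32,20],[48,0]]
[[6,6],[15,7],[16,6],[21,0],[22,9],[32,20],[48,4],[50,0]]
[[6,6],[15,7],[16,6],[17,9],[32,20],[48,4],[50,0]]
[[6,6],[15,7],[16,6],[17,9],[32,20],[48,4],[50,0]]
[[6,6],[15,7],[16,6],[17,9],[18,16],[32,20],[48,4],[50,0]]
[[6,6],[15,7],[16,6],[17,9],[18,16],[32,20],[48,4],[50,0]]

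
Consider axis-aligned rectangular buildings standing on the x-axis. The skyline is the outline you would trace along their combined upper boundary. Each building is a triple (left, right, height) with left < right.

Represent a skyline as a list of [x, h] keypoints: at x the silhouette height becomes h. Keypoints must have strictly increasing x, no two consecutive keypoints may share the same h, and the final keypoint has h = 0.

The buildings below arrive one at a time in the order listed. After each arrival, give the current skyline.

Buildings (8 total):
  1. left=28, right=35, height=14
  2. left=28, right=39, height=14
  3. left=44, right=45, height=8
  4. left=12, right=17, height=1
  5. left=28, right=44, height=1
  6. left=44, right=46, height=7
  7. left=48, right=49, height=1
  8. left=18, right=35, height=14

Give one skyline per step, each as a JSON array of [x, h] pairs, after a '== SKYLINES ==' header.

== SKYLINES ==
[[28,14],[35,0]]
[[28,14],[39,0]]
[[28,14],[39,0],[44,8],[45,0]]
[[12,1],[17,0],[28,14],[39,0],[44,8],[45,0]]
[[12,1],[17,0],[28,14],[39,1],[44,8],[45,0]]
[[12,1],[17,0],[28,14],[39,1],[44,8],[45,7],[46,0]]
[[12,1],[17,0],[28,14],[39,1],[44,8],[45,7],[46,0],[48,1],[49,0]]
[[12,1],[17,0],[18,14],[39,1],[44,8],[45,7],[46,0],[48,1],[49,0]]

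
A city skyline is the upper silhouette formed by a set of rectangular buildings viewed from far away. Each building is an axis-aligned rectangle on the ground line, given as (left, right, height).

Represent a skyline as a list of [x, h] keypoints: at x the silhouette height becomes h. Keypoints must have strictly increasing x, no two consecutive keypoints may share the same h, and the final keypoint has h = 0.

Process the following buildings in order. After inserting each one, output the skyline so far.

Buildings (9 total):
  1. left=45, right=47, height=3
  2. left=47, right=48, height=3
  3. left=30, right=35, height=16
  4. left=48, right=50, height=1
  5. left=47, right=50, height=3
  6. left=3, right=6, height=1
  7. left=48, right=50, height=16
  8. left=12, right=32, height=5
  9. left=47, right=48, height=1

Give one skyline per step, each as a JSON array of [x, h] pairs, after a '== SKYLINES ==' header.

== SKYLINES ==
[[45,3],[47,0]]
[[45,3],[48,0]]
[[30,16],[35,0],[45,3],[48,0]]
[[30,16],[35,0],[45,3],[48,1],[50,0]]
[[30,16],[35,0],[45,3],[50,0]]
[[3,1],[6,0],[30,16],[35,0],[45,3],[50,0]]
[[3,1],[6,0],[30,16],[35,0],[45,3],[48,16],[50,0]]
[[3,1],[6,0],[12,5],[30,16],[35,0],[45,3],[48,16],[50,0]]
[[3,1],[6,0],[12,5],[30,16],[35,0],[45,3],[48,16],[50,0]]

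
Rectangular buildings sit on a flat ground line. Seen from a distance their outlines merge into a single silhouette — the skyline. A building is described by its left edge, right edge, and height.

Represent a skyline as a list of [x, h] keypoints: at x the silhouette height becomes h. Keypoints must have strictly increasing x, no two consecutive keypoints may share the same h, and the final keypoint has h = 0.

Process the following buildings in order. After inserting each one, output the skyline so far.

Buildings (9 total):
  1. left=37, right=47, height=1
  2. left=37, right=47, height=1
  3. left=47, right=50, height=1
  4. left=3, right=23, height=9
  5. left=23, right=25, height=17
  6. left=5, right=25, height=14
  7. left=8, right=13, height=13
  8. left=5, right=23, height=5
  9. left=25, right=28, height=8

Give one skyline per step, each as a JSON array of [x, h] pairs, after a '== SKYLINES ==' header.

== SKYLINES ==
[[37,1],[47,0]]
[[37,1],[47,0]]
[[37,1],[50,0]]
[[3,9],[23,0],[37,1],[50,0]]
[[3,9],[23,17],[25,0],[37,1],[50,0]]
[[3,9],[5,14],[23,17],[25,0],[37,1],[50,0]]
[[3,9],[5,14],[23,17],[25,0],[37,1],[50,0]]
[[3,9],[5,14],[23,17],[25,0],[37,1],[50,0]]
[[3,9],[5,14],[23,17],[25,8],[28,0],[37,1],[50,0]]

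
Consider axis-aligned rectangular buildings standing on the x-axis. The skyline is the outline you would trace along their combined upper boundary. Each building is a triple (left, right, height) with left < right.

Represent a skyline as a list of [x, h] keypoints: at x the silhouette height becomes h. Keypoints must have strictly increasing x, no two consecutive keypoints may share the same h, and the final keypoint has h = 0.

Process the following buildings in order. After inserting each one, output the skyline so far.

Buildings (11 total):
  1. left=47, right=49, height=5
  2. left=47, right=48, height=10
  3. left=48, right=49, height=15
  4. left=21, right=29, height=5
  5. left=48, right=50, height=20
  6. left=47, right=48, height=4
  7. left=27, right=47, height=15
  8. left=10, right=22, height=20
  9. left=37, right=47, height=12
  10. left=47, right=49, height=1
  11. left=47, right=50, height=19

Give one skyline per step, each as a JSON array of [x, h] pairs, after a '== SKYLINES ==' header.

== SKYLINES ==
[[47,5],[49,0]]
[[47,10],[48,5],[49,0]]
[[47,10],[48,15],[49,0]]
[[21,5],[29,0],[47,10],[48,15],[49,0]]
[[21,5],[29,0],[47,10],[48,20],[50,0]]
[[21,5],[29,0],[47,10],[48,20],[50,0]]
[[21,5],[27,15],[47,10],[48,20],[50,0]]
[[10,20],[22,5],[27,15],[47,10],[48,20],[50,0]]
[[10,20],[22,5],[27,15],[47,10],[48,20],[50,0]]
[[10,20],[22,5],[27,15],[47,10],[48,20],[50,0]]
[[10,20],[22,5],[27,15],[47,19],[48,20],[50,0]]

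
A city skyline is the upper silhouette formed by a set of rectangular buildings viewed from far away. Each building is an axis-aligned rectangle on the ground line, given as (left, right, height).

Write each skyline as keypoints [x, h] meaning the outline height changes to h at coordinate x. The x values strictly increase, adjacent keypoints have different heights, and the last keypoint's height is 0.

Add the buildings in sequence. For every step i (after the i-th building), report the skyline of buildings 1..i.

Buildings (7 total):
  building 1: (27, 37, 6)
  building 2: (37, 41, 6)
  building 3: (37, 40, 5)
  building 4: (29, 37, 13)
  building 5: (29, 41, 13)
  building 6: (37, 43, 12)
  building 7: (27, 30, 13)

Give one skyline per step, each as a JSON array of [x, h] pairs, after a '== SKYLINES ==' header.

== SKYLINES ==
[[27,6],[37,0]]
[[27,6],[41,0]]
[[27,6],[41,0]]
[[27,6],[29,13],[37,6],[41,0]]
[[27,6],[29,13],[41,0]]
[[27,6],[29,13],[41,12],[43,0]]
[[27,13],[41,12],[43,0]]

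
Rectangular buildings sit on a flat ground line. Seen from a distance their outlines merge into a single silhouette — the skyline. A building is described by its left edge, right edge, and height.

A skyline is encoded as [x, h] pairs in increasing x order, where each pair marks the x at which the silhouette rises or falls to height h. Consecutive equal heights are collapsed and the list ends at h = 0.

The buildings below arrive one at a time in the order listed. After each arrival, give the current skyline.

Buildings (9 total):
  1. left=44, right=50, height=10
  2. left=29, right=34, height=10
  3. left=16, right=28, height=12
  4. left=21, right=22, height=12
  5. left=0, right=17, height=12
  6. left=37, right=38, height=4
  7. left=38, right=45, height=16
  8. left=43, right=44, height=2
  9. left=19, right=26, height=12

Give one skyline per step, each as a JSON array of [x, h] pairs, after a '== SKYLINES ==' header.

== SKYLINES ==
[[44,10],[50,0]]
[[29,10],[34,0],[44,10],[50,0]]
[[16,12],[28,0],[29,10],[34,0],[44,10],[50,0]]
[[16,12],[28,0],[29,10],[34,0],[44,10],[50,0]]
[[0,12],[28,0],[29,10],[34,0],[44,10],[50,0]]
[[0,12],[28,0],[29,10],[34,0],[37,4],[38,0],[44,10],[50,0]]
[[0,12],[28,0],[29,10],[34,0],[37,4],[38,16],[45,10],[50,0]]
[[0,12],[28,0],[29,10],[34,0],[37,4],[38,16],[45,10],[50,0]]
[[0,12],[28,0],[29,10],[34,0],[37,4],[38,16],[45,10],[50,0]]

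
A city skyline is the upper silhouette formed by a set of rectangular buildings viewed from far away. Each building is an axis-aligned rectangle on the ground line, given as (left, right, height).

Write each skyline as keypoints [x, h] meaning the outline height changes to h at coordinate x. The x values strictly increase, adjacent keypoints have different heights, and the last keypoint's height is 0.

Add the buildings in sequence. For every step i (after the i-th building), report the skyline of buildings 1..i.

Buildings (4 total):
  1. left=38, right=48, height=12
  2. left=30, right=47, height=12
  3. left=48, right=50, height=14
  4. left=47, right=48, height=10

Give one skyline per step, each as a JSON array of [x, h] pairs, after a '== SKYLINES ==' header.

== SKYLINES ==
[[38,12],[48,0]]
[[30,12],[48,0]]
[[30,12],[48,14],[50,0]]
[[30,12],[48,14],[50,0]]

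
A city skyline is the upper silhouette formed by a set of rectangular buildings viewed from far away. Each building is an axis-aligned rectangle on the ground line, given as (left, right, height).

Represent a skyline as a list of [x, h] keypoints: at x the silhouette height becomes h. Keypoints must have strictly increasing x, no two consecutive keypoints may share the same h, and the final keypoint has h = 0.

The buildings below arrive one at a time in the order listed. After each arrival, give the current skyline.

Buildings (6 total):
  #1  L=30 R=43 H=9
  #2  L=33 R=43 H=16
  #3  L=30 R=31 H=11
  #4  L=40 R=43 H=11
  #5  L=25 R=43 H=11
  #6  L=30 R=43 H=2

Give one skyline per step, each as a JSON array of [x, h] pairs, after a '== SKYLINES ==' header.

== SKYLINES ==
[[30,9],[43,0]]
[[30,9],[33,16],[43,0]]
[[30,11],[31,9],[33,16],[43,0]]
[[30,11],[31,9],[33,16],[43,0]]
[[25,11],[33,16],[43,0]]
[[25,11],[33,16],[43,0]]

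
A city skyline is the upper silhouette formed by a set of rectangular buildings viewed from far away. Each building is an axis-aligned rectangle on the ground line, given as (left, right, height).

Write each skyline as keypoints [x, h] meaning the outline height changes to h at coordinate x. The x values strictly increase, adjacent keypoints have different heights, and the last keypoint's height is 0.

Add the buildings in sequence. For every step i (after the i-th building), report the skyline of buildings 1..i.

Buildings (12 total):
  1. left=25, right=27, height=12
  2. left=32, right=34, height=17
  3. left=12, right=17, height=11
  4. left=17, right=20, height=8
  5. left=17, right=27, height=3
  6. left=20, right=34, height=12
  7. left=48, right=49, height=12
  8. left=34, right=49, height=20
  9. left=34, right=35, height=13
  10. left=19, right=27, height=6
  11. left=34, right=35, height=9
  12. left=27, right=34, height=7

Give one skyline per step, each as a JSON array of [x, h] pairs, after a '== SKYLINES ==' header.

== SKYLINES ==
[[25,12],[27,0]]
[[25,12],[27,0],[32,17],[34,0]]
[[12,11],[17,0],[25,12],[27,0],[32,17],[34,0]]
[[12,11],[17,8],[20,0],[25,12],[27,0],[32,17],[34,0]]
[[12,11],[17,8],[20,3],[25,12],[27,0],[32,17],[34,0]]
[[12,11],[17,8],[20,12],[32,17],[34,0]]
[[12,11],[17,8],[20,12],[32,17],[34,0],[48,12],[49,0]]
[[12,11],[17,8],[20,12],[32,17],[34,20],[49,0]]
[[12,11],[17,8],[20,12],[32,17],[34,20],[49,0]]
[[12,11],[17,8],[20,12],[32,17],[34,20],[49,0]]
[[12,11],[17,8],[20,12],[32,17],[34,20],[49,0]]
[[12,11],[17,8],[20,12],[32,17],[34,20],[49,0]]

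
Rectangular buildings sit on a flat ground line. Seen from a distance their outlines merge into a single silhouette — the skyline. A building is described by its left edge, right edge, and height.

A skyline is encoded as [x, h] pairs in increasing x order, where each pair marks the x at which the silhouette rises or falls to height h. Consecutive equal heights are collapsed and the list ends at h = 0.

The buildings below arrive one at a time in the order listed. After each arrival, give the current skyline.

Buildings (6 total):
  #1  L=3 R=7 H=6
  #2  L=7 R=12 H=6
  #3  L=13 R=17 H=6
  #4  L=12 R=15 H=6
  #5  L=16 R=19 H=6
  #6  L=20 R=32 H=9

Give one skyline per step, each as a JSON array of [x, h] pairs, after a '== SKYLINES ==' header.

== SKYLINES ==
[[3,6],[7,0]]
[[3,6],[12,0]]
[[3,6],[12,0],[13,6],[17,0]]
[[3,6],[17,0]]
[[3,6],[19,0]]
[[3,6],[19,0],[20,9],[32,0]]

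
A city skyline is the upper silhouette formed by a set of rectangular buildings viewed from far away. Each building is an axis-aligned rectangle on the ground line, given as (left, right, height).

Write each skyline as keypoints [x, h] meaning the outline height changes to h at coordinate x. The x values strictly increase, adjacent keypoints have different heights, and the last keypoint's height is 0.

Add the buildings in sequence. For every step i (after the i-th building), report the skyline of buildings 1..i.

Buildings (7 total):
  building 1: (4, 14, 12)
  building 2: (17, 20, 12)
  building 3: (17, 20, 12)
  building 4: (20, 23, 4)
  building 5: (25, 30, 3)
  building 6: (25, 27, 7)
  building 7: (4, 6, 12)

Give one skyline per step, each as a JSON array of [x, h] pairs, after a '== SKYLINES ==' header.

== SKYLINES ==
[[4,12],[14,0]]
[[4,12],[14,0],[17,12],[20,0]]
[[4,12],[14,0],[17,12],[20,0]]
[[4,12],[14,0],[17,12],[20,4],[23,0]]
[[4,12],[14,0],[17,12],[20,4],[23,0],[25,3],[30,0]]
[[4,12],[14,0],[17,12],[20,4],[23,0],[25,7],[27,3],[30,0]]
[[4,12],[14,0],[17,12],[20,4],[23,0],[25,7],[27,3],[30,0]]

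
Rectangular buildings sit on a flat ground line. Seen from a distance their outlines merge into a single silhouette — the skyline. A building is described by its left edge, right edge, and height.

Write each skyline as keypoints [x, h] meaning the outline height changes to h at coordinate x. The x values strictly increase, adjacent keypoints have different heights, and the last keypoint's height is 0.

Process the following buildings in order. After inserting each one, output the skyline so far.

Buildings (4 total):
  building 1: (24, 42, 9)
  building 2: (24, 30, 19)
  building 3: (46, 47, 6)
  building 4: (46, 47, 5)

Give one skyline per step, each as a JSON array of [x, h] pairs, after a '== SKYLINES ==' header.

== SKYLINES ==
[[24,9],[42,0]]
[[24,19],[30,9],[42,0]]
[[24,19],[30,9],[42,0],[46,6],[47,0]]
[[24,19],[30,9],[42,0],[46,6],[47,0]]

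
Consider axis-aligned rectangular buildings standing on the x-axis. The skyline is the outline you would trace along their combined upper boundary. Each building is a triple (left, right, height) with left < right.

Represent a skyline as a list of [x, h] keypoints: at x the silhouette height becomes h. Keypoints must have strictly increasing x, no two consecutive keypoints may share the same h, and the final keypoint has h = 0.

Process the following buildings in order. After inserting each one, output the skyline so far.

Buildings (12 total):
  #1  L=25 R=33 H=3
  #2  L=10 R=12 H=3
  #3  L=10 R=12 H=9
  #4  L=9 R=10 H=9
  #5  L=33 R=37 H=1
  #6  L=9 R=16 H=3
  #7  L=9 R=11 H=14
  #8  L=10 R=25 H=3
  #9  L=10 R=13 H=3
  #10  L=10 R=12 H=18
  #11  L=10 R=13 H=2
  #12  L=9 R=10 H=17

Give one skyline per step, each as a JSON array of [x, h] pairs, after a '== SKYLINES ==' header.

== SKYLINES ==
[[25,3],[33,0]]
[[10,3],[12,0],[25,3],[33,0]]
[[10,9],[12,0],[25,3],[33,0]]
[[9,9],[12,0],[25,3],[33,0]]
[[9,9],[12,0],[25,3],[33,1],[37,0]]
[[9,9],[12,3],[16,0],[25,3],[33,1],[37,0]]
[[9,14],[11,9],[12,3],[16,0],[25,3],[33,1],[37,0]]
[[9,14],[11,9],[12,3],[33,1],[37,0]]
[[9,14],[11,9],[12,3],[33,1],[37,0]]
[[9,14],[10,18],[12,3],[33,1],[37,0]]
[[9,14],[10,18],[12,3],[33,1],[37,0]]
[[9,17],[10,18],[12,3],[33,1],[37,0]]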